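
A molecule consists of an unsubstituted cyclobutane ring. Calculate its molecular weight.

Atom tally by fragment:
  cyclobutane ring core → C:4 H:8
Element totals:
  C: 4
  H: 8
Molecular formula: C4H8.
  M = 4(12.011) + 8(1.008)
    = 48.044 + 8.064 = 56.108

56.11 g/mol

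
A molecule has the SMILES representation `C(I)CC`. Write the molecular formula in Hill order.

Atom tally by fragment:
  ICH2 → C:1 H:2 I:1
  CH2 → C:1 H:2
  CH3 → C:1 H:3
Element totals:
  C: 3
  H: 7
  I: 1

C3H7I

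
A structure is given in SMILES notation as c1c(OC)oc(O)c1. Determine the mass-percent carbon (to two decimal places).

52.63%

Atom tally by fragment:
  furan ring core → C:4 H:4 O:1
  (− 2 ring H displaced by substituents)
  + OCH3 → C:1 H:3 O:1
  + OH → O:1 H:1
Element totals:
  C: 5
  H: 6
  O: 3
Molecular formula: C5H6O3.
Molar mass = 114.100 g/mol.
Mass from C: 5 × 12.011 = 60.055 g/mol.
%C = 60.055 / 114.100 × 100 = 52.63%.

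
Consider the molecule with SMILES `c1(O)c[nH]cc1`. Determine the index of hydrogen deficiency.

Atom tally by fragment:
  pyrrole ring core → C:4 H:5 N:1
  (− 1 ring H displaced by substituents)
  + OH → O:1 H:1
Element totals:
  C: 4
  H: 5
  N: 1
  O: 1
Molecular formula: C4H5NO.
DoU = (2C + 2 + N − H − X) / 2 = (2·4 + 2 + 1 − 5 − 0) / 2 = 3.

3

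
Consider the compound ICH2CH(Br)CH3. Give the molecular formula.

Element totals:
  C: 3
  H: 6
  Br: 1
  I: 1

C3H6BrI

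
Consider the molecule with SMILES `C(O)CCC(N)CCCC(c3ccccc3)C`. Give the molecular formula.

Atom tally by fragment:
  HOCH2 → C:1 H:3 O:1
  CH2 → C:1 H:2
  CH2 → C:1 H:2
  CH(NH2) → C:1 H:3 N:1
  CH2 → C:1 H:2
  CH2 → C:1 H:2
  CH2 → C:1 H:2
  CH(C6H5) → C:7 H:6
  CH3 → C:1 H:3
Element totals:
  C: 15
  H: 25
  N: 1
  O: 1

C15H25NO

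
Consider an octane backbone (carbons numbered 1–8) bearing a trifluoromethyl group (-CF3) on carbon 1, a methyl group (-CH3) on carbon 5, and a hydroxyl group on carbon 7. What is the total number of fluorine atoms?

Atom tally by fragment:
  F3CCH2 → C:2 H:2 F:3
  CH2 → C:1 H:2
  CH2 → C:1 H:2
  CH2 → C:1 H:2
  CH(CH3) → C:2 H:4
  CH2 → C:1 H:2
  CH(OH) → C:1 H:2 O:1
  CH3 → C:1 H:3
Element totals:
  C: 10
  H: 19
  F: 3
  O: 1

3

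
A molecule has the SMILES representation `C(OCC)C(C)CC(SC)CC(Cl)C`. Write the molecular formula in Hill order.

C11H23ClOS

Atom tally by fragment:
  C2H5OCH2 → C:3 H:7 O:1
  CH(CH3) → C:2 H:4
  CH2 → C:1 H:2
  CH(SCH3) → C:2 H:4 S:1
  CH2 → C:1 H:2
  CH(Cl) → C:1 H:1 Cl:1
  CH3 → C:1 H:3
Element totals:
  C: 11
  H: 23
  Cl: 1
  O: 1
  S: 1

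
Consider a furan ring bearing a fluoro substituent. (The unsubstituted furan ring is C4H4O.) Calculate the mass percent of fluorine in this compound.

22.07%

Atom tally by fragment:
  furan ring core → C:4 H:4 O:1
  (− 1 ring H displaced by substituents)
  + F → F:1
Element totals:
  C: 4
  H: 3
  F: 1
  O: 1
Molecular formula: C4H3FO.
Molar mass = 86.065 g/mol.
Mass from F: 1 × 18.998 = 18.998 g/mol.
%F = 18.998 / 86.065 × 100 = 22.07%.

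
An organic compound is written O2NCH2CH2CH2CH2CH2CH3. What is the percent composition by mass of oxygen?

24.39%

Atom tally by fragment:
  O2NCH2 → C:1 H:2 N:1 O:2
  CH2 → C:1 H:2
  CH2 → C:1 H:2
  CH2 → C:1 H:2
  CH2 → C:1 H:2
  CH3 → C:1 H:3
Element totals:
  C: 6
  H: 13
  N: 1
  O: 2
Molecular formula: C6H13NO2.
Molar mass = 131.175 g/mol.
Mass from O: 2 × 15.999 = 31.998 g/mol.
%O = 31.998 / 131.175 × 100 = 24.39%.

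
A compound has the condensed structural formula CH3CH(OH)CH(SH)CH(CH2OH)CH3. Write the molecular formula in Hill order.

Atom tally by fragment:
  CH3 → C:1 H:3
  CH(OH) → C:1 H:2 O:1
  CH(SH) → C:1 H:2 S:1
  CH(CH2OH) → C:2 H:4 O:1
  CH3 → C:1 H:3
Element totals:
  C: 6
  H: 14
  O: 2
  S: 1

C6H14O2S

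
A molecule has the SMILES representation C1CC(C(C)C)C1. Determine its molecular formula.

C7H14

Atom tally by fragment:
  cyclobutane ring core → C:4 H:8
  (− 1 ring H displaced by substituents)
  + CH(CH3)2 → C:3 H:7
Element totals:
  C: 7
  H: 14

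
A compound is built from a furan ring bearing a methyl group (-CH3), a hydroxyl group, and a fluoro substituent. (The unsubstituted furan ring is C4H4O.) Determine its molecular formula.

Atom tally by fragment:
  furan ring core → C:4 H:4 O:1
  (− 3 ring H displaced by substituents)
  + CH3 → C:1 H:3
  + OH → O:1 H:1
  + F → F:1
Element totals:
  C: 5
  H: 5
  F: 1
  O: 2

C5H5FO2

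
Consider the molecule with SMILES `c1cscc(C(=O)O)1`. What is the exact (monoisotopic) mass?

Atom tally by fragment:
  thiophene ring core → C:4 H:4 S:1
  (− 1 ring H displaced by substituents)
  + COOH → C:1 H:1 O:2
Element totals:
  C: 5
  H: 4
  O: 2
  S: 1
Molecular formula: C5H4O2S.
  M = 5(12.0) + 4(1.007825) + 2(15.994915) + 31.972071
    = 60.000000 + 4.031300 + 31.989830 + 31.972071 = 127.993201

127.9932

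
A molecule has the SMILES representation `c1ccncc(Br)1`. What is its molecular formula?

Atom tally by fragment:
  pyridine ring core → C:5 H:5 N:1
  (− 1 ring H displaced by substituents)
  + Br → Br:1
Element totals:
  C: 5
  H: 4
  Br: 1
  N: 1

C5H4BrN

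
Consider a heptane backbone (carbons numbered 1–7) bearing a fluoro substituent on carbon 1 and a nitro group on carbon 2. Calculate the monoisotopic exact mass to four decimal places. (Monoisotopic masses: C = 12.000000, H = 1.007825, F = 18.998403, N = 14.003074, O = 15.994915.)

163.1009

Atom tally by fragment:
  FCH2 → C:1 H:2 F:1
  CH(NO2) → C:1 H:1 N:1 O:2
  CH2 → C:1 H:2
  CH2 → C:1 H:2
  CH2 → C:1 H:2
  CH2 → C:1 H:2
  CH3 → C:1 H:3
Element totals:
  C: 7
  H: 14
  F: 1
  N: 1
  O: 2
Molecular formula: C7H14FNO2.
  M = 7(12.0) + 14(1.007825) + 18.998403 + 14.003074 + 2(15.994915)
    = 84.000000 + 14.109550 + 18.998403 + 14.003074 + 31.989830 = 163.100857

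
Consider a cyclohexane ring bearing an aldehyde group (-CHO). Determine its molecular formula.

Atom tally by fragment:
  cyclohexane ring core → C:6 H:12
  (− 1 ring H displaced by substituents)
  + CHO → C:1 H:1 O:1
Element totals:
  C: 7
  H: 12
  O: 1

C7H12O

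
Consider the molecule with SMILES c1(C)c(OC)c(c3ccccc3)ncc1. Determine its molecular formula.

Atom tally by fragment:
  pyridine ring core → C:5 H:5 N:1
  (− 3 ring H displaced by substituents)
  + CH3 → C:1 H:3
  + OCH3 → C:1 H:3 O:1
  + C6H5 → C:6 H:5
Element totals:
  C: 13
  H: 13
  N: 1
  O: 1

C13H13NO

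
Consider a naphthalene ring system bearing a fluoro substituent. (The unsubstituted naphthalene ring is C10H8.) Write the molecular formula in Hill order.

Atom tally by fragment:
  naphthalene ring system core → C:10 H:8
  (− 1 ring H displaced by substituents)
  + F → F:1
Element totals:
  C: 10
  H: 7
  F: 1

C10H7F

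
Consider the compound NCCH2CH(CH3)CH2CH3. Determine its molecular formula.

C6H11N

Element totals:
  C: 6
  H: 11
  N: 1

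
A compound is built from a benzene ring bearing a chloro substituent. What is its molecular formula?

Atom tally by fragment:
  benzene ring core → C:6 H:6
  (− 1 ring H displaced by substituents)
  + Cl → Cl:1
Element totals:
  C: 6
  H: 5
  Cl: 1

C6H5Cl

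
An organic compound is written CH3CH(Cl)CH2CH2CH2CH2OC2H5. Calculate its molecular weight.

164.67 g/mol

Atom tally by fragment:
  CH3 → C:1 H:3
  CH(Cl) → C:1 H:1 Cl:1
  CH2 → C:1 H:2
  CH2 → C:1 H:2
  CH2 → C:1 H:2
  CH2OC2H5 → C:3 H:7 O:1
Element totals:
  C: 8
  H: 17
  Cl: 1
  O: 1
Molecular formula: C8H17ClO.
  M = 8(12.011) + 17(1.008) + 35.45 + 15.999
    = 96.088 + 17.136 + 35.450 + 15.999 = 164.673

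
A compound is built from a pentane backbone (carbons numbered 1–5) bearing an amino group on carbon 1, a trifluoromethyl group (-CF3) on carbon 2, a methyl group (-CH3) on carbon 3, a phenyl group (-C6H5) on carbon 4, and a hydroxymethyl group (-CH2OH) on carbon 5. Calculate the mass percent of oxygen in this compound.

Atom tally by fragment:
  H2NCH2 → C:1 H:4 N:1
  CH(CF3) → C:2 H:1 F:3
  CH(CH3) → C:2 H:4
  CH(C6H5) → C:7 H:6
  CH2CH2OH → C:2 H:5 O:1
Element totals:
  C: 14
  H: 20
  F: 3
  N: 1
  O: 1
Molecular formula: C14H20F3NO.
Molar mass = 275.314 g/mol.
Mass from O: 1 × 15.999 = 15.999 g/mol.
%O = 15.999 / 275.314 × 100 = 5.81%.

5.81%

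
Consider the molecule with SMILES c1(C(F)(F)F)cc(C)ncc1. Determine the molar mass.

Atom tally by fragment:
  pyridine ring core → C:5 H:5 N:1
  (− 2 ring H displaced by substituents)
  + CF3 → C:1 F:3
  + CH3 → C:1 H:3
Element totals:
  C: 7
  H: 6
  F: 3
  N: 1
Molecular formula: C7H6F3N.
  M = 7(12.011) + 6(1.008) + 3(18.998) + 14.007
    = 84.077 + 6.048 + 56.994 + 14.007 = 161.126

161.13 g/mol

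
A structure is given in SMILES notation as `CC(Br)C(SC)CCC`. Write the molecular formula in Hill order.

Atom tally by fragment:
  CH3 → C:1 H:3
  CH(Br) → C:1 H:1 Br:1
  CH(SCH3) → C:2 H:4 S:1
  CH2 → C:1 H:2
  CH2 → C:1 H:2
  CH3 → C:1 H:3
Element totals:
  C: 7
  H: 15
  Br: 1
  S: 1

C7H15BrS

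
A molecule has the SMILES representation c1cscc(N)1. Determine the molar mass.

Atom tally by fragment:
  thiophene ring core → C:4 H:4 S:1
  (− 1 ring H displaced by substituents)
  + NH2 → N:1 H:2
Element totals:
  C: 4
  H: 5
  N: 1
  S: 1
Molecular formula: C4H5NS.
  M = 4(12.011) + 5(1.008) + 14.007 + 32.06
    = 48.044 + 5.040 + 14.007 + 32.060 = 99.151

99.15 g/mol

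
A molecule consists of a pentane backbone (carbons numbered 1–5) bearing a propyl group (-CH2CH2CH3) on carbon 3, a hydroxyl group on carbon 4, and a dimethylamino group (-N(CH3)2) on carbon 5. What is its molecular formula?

Atom tally by fragment:
  CH3 → C:1 H:3
  CH2 → C:1 H:2
  CH(CH2CH2CH3) → C:4 H:8
  CH(OH) → C:1 H:2 O:1
  CH2N(CH3)2 → C:3 H:8 N:1
Element totals:
  C: 10
  H: 23
  N: 1
  O: 1

C10H23NO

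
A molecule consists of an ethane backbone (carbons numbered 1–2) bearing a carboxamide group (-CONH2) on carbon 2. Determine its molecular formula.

Atom tally by fragment:
  CH3 → C:1 H:3
  CH2CONH2 → C:2 H:4 O:1 N:1
Element totals:
  C: 3
  H: 7
  N: 1
  O: 1

C3H7NO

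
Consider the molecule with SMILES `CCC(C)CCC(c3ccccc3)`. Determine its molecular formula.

C13H20

Atom tally by fragment:
  CH3 → C:1 H:3
  CH2 → C:1 H:2
  CH(CH3) → C:2 H:4
  CH2 → C:1 H:2
  CH2 → C:1 H:2
  CH2C6H5 → C:7 H:7
Element totals:
  C: 13
  H: 20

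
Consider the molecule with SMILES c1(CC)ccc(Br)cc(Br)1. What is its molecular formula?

C8H8Br2

Atom tally by fragment:
  benzene ring core → C:6 H:6
  (− 3 ring H displaced by substituents)
  + C2H5 → C:2 H:5
  + Br → Br:1
  + Br → Br:1
Element totals:
  C: 8
  H: 8
  Br: 2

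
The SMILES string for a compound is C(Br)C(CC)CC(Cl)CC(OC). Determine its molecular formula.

Atom tally by fragment:
  BrCH2 → C:1 H:2 Br:1
  CH(C2H5) → C:3 H:6
  CH2 → C:1 H:2
  CH(Cl) → C:1 H:1 Cl:1
  CH2 → C:1 H:2
  CH2OCH3 → C:2 H:5 O:1
Element totals:
  C: 9
  H: 18
  Br: 1
  Cl: 1
  O: 1

C9H18BrClO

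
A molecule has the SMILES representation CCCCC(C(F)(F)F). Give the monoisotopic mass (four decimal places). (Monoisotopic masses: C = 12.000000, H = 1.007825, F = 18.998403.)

140.0813

Atom tally by fragment:
  CH3 → C:1 H:3
  CH2 → C:1 H:2
  CH2 → C:1 H:2
  CH2 → C:1 H:2
  CH2CF3 → C:2 H:2 F:3
Element totals:
  C: 6
  H: 11
  F: 3
Molecular formula: C6H11F3.
  M = 6(12.0) + 11(1.007825) + 3(18.998403)
    = 72.000000 + 11.086075 + 56.995209 = 140.081284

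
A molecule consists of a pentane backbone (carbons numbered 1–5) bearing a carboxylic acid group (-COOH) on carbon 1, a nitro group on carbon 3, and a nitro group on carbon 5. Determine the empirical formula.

Atom tally by fragment:
  HOOCCH2 → C:2 H:3 O:2
  CH2 → C:1 H:2
  CH(NO2) → C:1 H:1 N:1 O:2
  CH2 → C:1 H:2
  CH2NO2 → C:1 H:2 N:1 O:2
Element totals:
  C: 6
  H: 10
  N: 2
  O: 6
Molecular formula: C6H10N2O6.
gcd of subscripts = 2; dividing each by 2:
  C: 6/2 = 3
  H: 10/2 = 5
  N: 2/2 = 1
  O: 6/2 = 3

C3H5NO3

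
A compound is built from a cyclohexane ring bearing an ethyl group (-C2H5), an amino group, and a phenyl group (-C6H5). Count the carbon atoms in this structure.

Atom tally by fragment:
  cyclohexane ring core → C:6 H:12
  (− 3 ring H displaced by substituents)
  + C2H5 → C:2 H:5
  + NH2 → N:1 H:2
  + C6H5 → C:6 H:5
Element totals:
  C: 14
  H: 21
  N: 1

14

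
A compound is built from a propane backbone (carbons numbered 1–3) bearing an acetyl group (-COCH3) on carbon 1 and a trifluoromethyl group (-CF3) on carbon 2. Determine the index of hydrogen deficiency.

1

Atom tally by fragment:
  CH3COCH2 → C:3 H:5 O:1
  CH(CF3) → C:2 H:1 F:3
  CH3 → C:1 H:3
Element totals:
  C: 6
  H: 9
  F: 3
  O: 1
Molecular formula: C6H9F3O.
DoU = (2C + 2 + N − H − X) / 2 = (2·6 + 2 + 0 − 9 − 3) / 2 = 1.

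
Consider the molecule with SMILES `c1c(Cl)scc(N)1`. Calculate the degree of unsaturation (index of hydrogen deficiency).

Atom tally by fragment:
  thiophene ring core → C:4 H:4 S:1
  (− 2 ring H displaced by substituents)
  + Cl → Cl:1
  + NH2 → N:1 H:2
Element totals:
  C: 4
  H: 4
  Cl: 1
  N: 1
  S: 1
Molecular formula: C4H4ClNS.
DoU = (2C + 2 + N − H − X) / 2 = (2·4 + 2 + 1 − 4 − 1) / 2 = 3.

3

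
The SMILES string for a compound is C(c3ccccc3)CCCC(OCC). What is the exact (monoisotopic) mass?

Atom tally by fragment:
  C6H5CH2 → C:7 H:7
  CH2 → C:1 H:2
  CH2 → C:1 H:2
  CH2 → C:1 H:2
  CH2OC2H5 → C:3 H:7 O:1
Element totals:
  C: 13
  H: 20
  O: 1
Molecular formula: C13H20O.
  M = 13(12.0) + 20(1.007825) + 15.994915
    = 156.000000 + 20.156500 + 15.994915 = 192.151415

192.1514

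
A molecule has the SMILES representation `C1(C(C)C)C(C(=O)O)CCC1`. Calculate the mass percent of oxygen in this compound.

Atom tally by fragment:
  cyclopentane ring core → C:5 H:10
  (− 2 ring H displaced by substituents)
  + CH(CH3)2 → C:3 H:7
  + COOH → C:1 H:1 O:2
Element totals:
  C: 9
  H: 16
  O: 2
Molecular formula: C9H16O2.
Molar mass = 156.225 g/mol.
Mass from O: 2 × 15.999 = 31.998 g/mol.
%O = 31.998 / 156.225 × 100 = 20.48%.

20.48%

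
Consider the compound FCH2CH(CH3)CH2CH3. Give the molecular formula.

C5H11F

Element totals:
  C: 5
  H: 11
  F: 1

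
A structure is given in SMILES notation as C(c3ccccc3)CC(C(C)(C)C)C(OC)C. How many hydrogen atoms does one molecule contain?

26

Atom tally by fragment:
  C6H5CH2 → C:7 H:7
  CH2 → C:1 H:2
  CH(C(CH3)3) → C:5 H:10
  CH(OCH3) → C:2 H:4 O:1
  CH3 → C:1 H:3
Element totals:
  C: 16
  H: 26
  O: 1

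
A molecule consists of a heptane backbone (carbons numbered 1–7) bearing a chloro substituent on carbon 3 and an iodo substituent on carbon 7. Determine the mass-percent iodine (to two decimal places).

48.71%

Atom tally by fragment:
  CH3 → C:1 H:3
  CH2 → C:1 H:2
  CH(Cl) → C:1 H:1 Cl:1
  CH2 → C:1 H:2
  CH2 → C:1 H:2
  CH2 → C:1 H:2
  CH2I → C:1 H:2 I:1
Element totals:
  C: 7
  H: 14
  Cl: 1
  I: 1
Molecular formula: C7H14ClI.
Molar mass = 260.543 g/mol.
Mass from I: 1 × 126.904 = 126.904 g/mol.
%I = 126.904 / 260.543 × 100 = 48.71%.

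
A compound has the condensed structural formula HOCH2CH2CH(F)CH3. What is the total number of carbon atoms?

4

Atom tally by fragment:
  HOCH2 → C:1 H:3 O:1
  CH2 → C:1 H:2
  CH(F) → C:1 H:1 F:1
  CH3 → C:1 H:3
Element totals:
  C: 4
  H: 9
  F: 1
  O: 1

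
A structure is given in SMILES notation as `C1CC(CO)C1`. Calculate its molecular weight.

Atom tally by fragment:
  cyclobutane ring core → C:4 H:8
  (− 1 ring H displaced by substituents)
  + CH2OH → C:1 H:3 O:1
Element totals:
  C: 5
  H: 10
  O: 1
Molecular formula: C5H10O.
  M = 5(12.011) + 10(1.008) + 15.999
    = 60.055 + 10.080 + 15.999 = 86.134

86.13 g/mol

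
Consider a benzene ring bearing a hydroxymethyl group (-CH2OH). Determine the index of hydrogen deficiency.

4

Atom tally by fragment:
  benzene ring core → C:6 H:6
  (− 1 ring H displaced by substituents)
  + CH2OH → C:1 H:3 O:1
Element totals:
  C: 7
  H: 8
  O: 1
Molecular formula: C7H8O.
DoU = (2C + 2 + N − H − X) / 2 = (2·7 + 2 + 0 − 8 − 0) / 2 = 4.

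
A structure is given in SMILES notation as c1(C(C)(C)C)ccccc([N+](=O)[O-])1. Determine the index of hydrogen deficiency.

Atom tally by fragment:
  benzene ring core → C:6 H:6
  (− 2 ring H displaced by substituents)
  + C(CH3)3 → C:4 H:9
  + NO2 → N:1 O:2
Element totals:
  C: 10
  H: 13
  N: 1
  O: 2
Molecular formula: C10H13NO2.
DoU = (2C + 2 + N − H − X) / 2 = (2·10 + 2 + 1 − 13 − 0) / 2 = 5.

5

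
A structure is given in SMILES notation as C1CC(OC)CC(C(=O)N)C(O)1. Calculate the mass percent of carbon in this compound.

55.47%

Atom tally by fragment:
  cyclohexane ring core → C:6 H:12
  (− 3 ring H displaced by substituents)
  + OCH3 → C:1 H:3 O:1
  + CONH2 → C:1 H:2 O:1 N:1
  + OH → O:1 H:1
Element totals:
  C: 8
  H: 15
  N: 1
  O: 3
Molecular formula: C8H15NO3.
Molar mass = 173.212 g/mol.
Mass from C: 8 × 12.011 = 96.088 g/mol.
%C = 96.088 / 173.212 × 100 = 55.47%.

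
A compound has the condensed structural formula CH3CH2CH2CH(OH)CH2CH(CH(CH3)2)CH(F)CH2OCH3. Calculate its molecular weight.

Atom tally by fragment:
  CH3 → C:1 H:3
  CH2 → C:1 H:2
  CH2 → C:1 H:2
  CH(OH) → C:1 H:2 O:1
  CH2 → C:1 H:2
  CH(CH(CH3)2) → C:4 H:8
  CH(F) → C:1 H:1 F:1
  CH2OCH3 → C:2 H:5 O:1
Element totals:
  C: 12
  H: 25
  F: 1
  O: 2
Molecular formula: C12H25FO2.
  M = 12(12.011) + 25(1.008) + 18.998 + 2(15.999)
    = 144.132 + 25.200 + 18.998 + 31.998 = 220.328

220.33 g/mol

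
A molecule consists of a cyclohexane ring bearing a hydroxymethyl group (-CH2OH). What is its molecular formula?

Atom tally by fragment:
  cyclohexane ring core → C:6 H:12
  (− 1 ring H displaced by substituents)
  + CH2OH → C:1 H:3 O:1
Element totals:
  C: 7
  H: 14
  O: 1

C7H14O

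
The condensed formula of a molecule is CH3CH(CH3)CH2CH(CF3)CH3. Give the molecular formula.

C7H13F3

Atom tally by fragment:
  CH3 → C:1 H:3
  CH(CH3) → C:2 H:4
  CH2 → C:1 H:2
  CH(CF3) → C:2 H:1 F:3
  CH3 → C:1 H:3
Element totals:
  C: 7
  H: 13
  F: 3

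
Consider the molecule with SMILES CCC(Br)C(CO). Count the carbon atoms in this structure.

5

Atom tally by fragment:
  CH3 → C:1 H:3
  CH2 → C:1 H:2
  CH(Br) → C:1 H:1 Br:1
  CH2CH2OH → C:2 H:5 O:1
Element totals:
  C: 5
  H: 11
  Br: 1
  O: 1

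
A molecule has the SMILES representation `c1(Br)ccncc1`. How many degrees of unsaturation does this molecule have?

Atom tally by fragment:
  pyridine ring core → C:5 H:5 N:1
  (− 1 ring H displaced by substituents)
  + Br → Br:1
Element totals:
  C: 5
  H: 4
  Br: 1
  N: 1
Molecular formula: C5H4BrN.
DoU = (2C + 2 + N − H − X) / 2 = (2·5 + 2 + 1 − 4 − 1) / 2 = 4.

4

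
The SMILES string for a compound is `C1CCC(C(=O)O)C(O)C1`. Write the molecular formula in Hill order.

Atom tally by fragment:
  cyclohexane ring core → C:6 H:12
  (− 2 ring H displaced by substituents)
  + COOH → C:1 H:1 O:2
  + OH → O:1 H:1
Element totals:
  C: 7
  H: 12
  O: 3

C7H12O3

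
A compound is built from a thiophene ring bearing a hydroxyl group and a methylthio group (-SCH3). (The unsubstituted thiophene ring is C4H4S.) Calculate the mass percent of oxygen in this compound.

Atom tally by fragment:
  thiophene ring core → C:4 H:4 S:1
  (− 2 ring H displaced by substituents)
  + OH → O:1 H:1
  + SCH3 → C:1 H:3 S:1
Element totals:
  C: 5
  H: 6
  O: 1
  S: 2
Molecular formula: C5H6OS2.
Molar mass = 146.222 g/mol.
Mass from O: 1 × 15.999 = 15.999 g/mol.
%O = 15.999 / 146.222 × 100 = 10.94%.

10.94%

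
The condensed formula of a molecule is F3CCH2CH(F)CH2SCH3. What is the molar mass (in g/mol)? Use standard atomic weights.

Element totals:
  C: 5
  H: 8
  F: 4
  S: 1
Molecular formula: C5H8F4S.
  M = 5(12.011) + 8(1.008) + 4(18.998) + 32.06
    = 60.055 + 8.064 + 75.992 + 32.060 = 176.171

176.17 g/mol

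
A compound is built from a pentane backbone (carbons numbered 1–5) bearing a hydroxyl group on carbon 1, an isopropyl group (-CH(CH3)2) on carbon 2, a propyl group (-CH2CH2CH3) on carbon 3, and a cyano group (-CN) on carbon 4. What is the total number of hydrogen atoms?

Atom tally by fragment:
  HOCH2 → C:1 H:3 O:1
  CH(CH(CH3)2) → C:4 H:8
  CH(CH2CH2CH3) → C:4 H:8
  CH(CN) → C:2 H:1 N:1
  CH3 → C:1 H:3
Element totals:
  C: 12
  H: 23
  N: 1
  O: 1

23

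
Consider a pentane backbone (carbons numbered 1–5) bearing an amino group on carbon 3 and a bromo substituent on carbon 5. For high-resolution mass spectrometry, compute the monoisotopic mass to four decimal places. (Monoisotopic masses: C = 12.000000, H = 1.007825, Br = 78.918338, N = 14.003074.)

165.0153

Atom tally by fragment:
  CH3 → C:1 H:3
  CH2 → C:1 H:2
  CH(NH2) → C:1 H:3 N:1
  CH2 → C:1 H:2
  CH2Br → C:1 H:2 Br:1
Element totals:
  C: 5
  H: 12
  Br: 1
  N: 1
Molecular formula: C5H12BrN.
  M = 5(12.0) + 12(1.007825) + 78.918338 + 14.003074
    = 60.000000 + 12.093900 + 78.918338 + 14.003074 = 165.015312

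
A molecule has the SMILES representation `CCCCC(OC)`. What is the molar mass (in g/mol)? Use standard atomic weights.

102.18 g/mol

Atom tally by fragment:
  CH3 → C:1 H:3
  CH2 → C:1 H:2
  CH2 → C:1 H:2
  CH2 → C:1 H:2
  CH2OCH3 → C:2 H:5 O:1
Element totals:
  C: 6
  H: 14
  O: 1
Molecular formula: C6H14O.
  M = 6(12.011) + 14(1.008) + 15.999
    = 72.066 + 14.112 + 15.999 = 102.177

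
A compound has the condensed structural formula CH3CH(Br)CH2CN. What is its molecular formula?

Atom tally by fragment:
  CH3 → C:1 H:3
  CH(Br) → C:1 H:1 Br:1
  CH2CN → C:2 H:2 N:1
Element totals:
  C: 4
  H: 6
  Br: 1
  N: 1

C4H6BrN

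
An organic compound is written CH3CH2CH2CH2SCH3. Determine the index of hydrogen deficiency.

0

Element totals:
  C: 5
  H: 12
  S: 1
Molecular formula: C5H12S.
DoU = (2C + 2 + N − H − X) / 2 = (2·5 + 2 + 0 − 12 − 0) / 2 = 0.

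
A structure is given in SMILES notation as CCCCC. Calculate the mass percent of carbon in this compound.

83.24%

Atom tally by fragment:
  CH3 → C:1 H:3
  CH2 → C:1 H:2
  CH2 → C:1 H:2
  CH2 → C:1 H:2
  CH3 → C:1 H:3
Element totals:
  C: 5
  H: 12
Molecular formula: C5H12.
Molar mass = 72.151 g/mol.
Mass from C: 5 × 12.011 = 60.055 g/mol.
%C = 60.055 / 72.151 × 100 = 83.24%.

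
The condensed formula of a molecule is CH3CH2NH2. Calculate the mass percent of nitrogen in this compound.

Atom tally by fragment:
  CH3 → C:1 H:3
  CH2NH2 → C:1 H:4 N:1
Element totals:
  C: 2
  H: 7
  N: 1
Molecular formula: C2H7N.
Molar mass = 45.085 g/mol.
Mass from N: 1 × 14.007 = 14.007 g/mol.
%N = 14.007 / 45.085 × 100 = 31.07%.

31.07%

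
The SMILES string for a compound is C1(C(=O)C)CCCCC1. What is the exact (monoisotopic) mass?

126.1045

Atom tally by fragment:
  cyclohexane ring core → C:6 H:12
  (− 1 ring H displaced by substituents)
  + COCH3 → C:2 H:3 O:1
Element totals:
  C: 8
  H: 14
  O: 1
Molecular formula: C8H14O.
  M = 8(12.0) + 14(1.007825) + 15.994915
    = 96.000000 + 14.109550 + 15.994915 = 126.104465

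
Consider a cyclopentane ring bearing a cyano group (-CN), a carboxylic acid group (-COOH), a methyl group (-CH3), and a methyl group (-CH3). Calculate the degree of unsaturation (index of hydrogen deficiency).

4

Atom tally by fragment:
  cyclopentane ring core → C:5 H:10
  (− 4 ring H displaced by substituents)
  + CN → C:1 N:1
  + COOH → C:1 H:1 O:2
  + CH3 → C:1 H:3
  + CH3 → C:1 H:3
Element totals:
  C: 9
  H: 13
  N: 1
  O: 2
Molecular formula: C9H13NO2.
DoU = (2C + 2 + N − H − X) / 2 = (2·9 + 2 + 1 − 13 − 0) / 2 = 4.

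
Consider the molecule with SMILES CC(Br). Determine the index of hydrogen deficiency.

0

Atom tally by fragment:
  CH3 → C:1 H:3
  CH2Br → C:1 H:2 Br:1
Element totals:
  C: 2
  H: 5
  Br: 1
Molecular formula: C2H5Br.
DoU = (2C + 2 + N − H − X) / 2 = (2·2 + 2 + 0 − 5 − 1) / 2 = 0.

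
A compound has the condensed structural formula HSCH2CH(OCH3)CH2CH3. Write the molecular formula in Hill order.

C5H12OS

Atom tally by fragment:
  HSCH2 → C:1 H:3 S:1
  CH(OCH3) → C:2 H:4 O:1
  CH2 → C:1 H:2
  CH3 → C:1 H:3
Element totals:
  C: 5
  H: 12
  O: 1
  S: 1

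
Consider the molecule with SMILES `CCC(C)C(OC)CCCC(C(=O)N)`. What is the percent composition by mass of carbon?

65.63%

Atom tally by fragment:
  CH3 → C:1 H:3
  CH2 → C:1 H:2
  CH(CH3) → C:2 H:4
  CH(OCH3) → C:2 H:4 O:1
  CH2 → C:1 H:2
  CH2 → C:1 H:2
  CH2 → C:1 H:2
  CH2CONH2 → C:2 H:4 O:1 N:1
Element totals:
  C: 11
  H: 23
  N: 1
  O: 2
Molecular formula: C11H23NO2.
Molar mass = 201.310 g/mol.
Mass from C: 11 × 12.011 = 132.121 g/mol.
%C = 132.121 / 201.310 × 100 = 65.63%.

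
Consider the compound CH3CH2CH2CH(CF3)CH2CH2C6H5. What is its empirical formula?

C13H17F3

Element totals:
  C: 13
  H: 17
  F: 3
Molecular formula: C13H17F3.
gcd of subscripts (13, 3, 17) = 1, so the empirical formula equals the molecular formula.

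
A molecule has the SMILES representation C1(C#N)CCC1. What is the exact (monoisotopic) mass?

Atom tally by fragment:
  cyclobutane ring core → C:4 H:8
  (− 1 ring H displaced by substituents)
  + CN → C:1 N:1
Element totals:
  C: 5
  H: 7
  N: 1
Molecular formula: C5H7N.
  M = 5(12.0) + 7(1.007825) + 14.003074
    = 60.000000 + 7.054775 + 14.003074 = 81.057849

81.0578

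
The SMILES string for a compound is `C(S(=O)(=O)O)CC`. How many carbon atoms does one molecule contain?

Atom tally by fragment:
  HO3SCH2 → C:1 H:3 S:1 O:3
  CH2 → C:1 H:2
  CH3 → C:1 H:3
Element totals:
  C: 3
  H: 8
  O: 3
  S: 1

3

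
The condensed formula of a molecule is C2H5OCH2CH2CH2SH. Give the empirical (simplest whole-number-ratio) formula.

C5H12OS

Element totals:
  C: 5
  H: 12
  O: 1
  S: 1
Molecular formula: C5H12OS.
gcd of subscripts (5, 12, 1, 1) = 1, so the empirical formula equals the molecular formula.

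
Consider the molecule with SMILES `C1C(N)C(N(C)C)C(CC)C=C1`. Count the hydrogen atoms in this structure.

20

Atom tally by fragment:
  cyclohexene ring core → C:6 H:10
  (− 3 ring H displaced by substituents)
  + NH2 → N:1 H:2
  + N(CH3)2 → N:1 C:2 H:6
  + C2H5 → C:2 H:5
Element totals:
  C: 10
  H: 20
  N: 2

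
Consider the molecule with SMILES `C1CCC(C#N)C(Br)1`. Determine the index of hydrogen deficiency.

3

Atom tally by fragment:
  cyclopentane ring core → C:5 H:10
  (− 2 ring H displaced by substituents)
  + CN → C:1 N:1
  + Br → Br:1
Element totals:
  C: 6
  H: 8
  Br: 1
  N: 1
Molecular formula: C6H8BrN.
DoU = (2C + 2 + N − H − X) / 2 = (2·6 + 2 + 1 − 8 − 1) / 2 = 3.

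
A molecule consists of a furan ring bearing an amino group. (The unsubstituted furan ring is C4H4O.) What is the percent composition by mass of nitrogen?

16.86%

Atom tally by fragment:
  furan ring core → C:4 H:4 O:1
  (− 1 ring H displaced by substituents)
  + NH2 → N:1 H:2
Element totals:
  C: 4
  H: 5
  N: 1
  O: 1
Molecular formula: C4H5NO.
Molar mass = 83.090 g/mol.
Mass from N: 1 × 14.007 = 14.007 g/mol.
%N = 14.007 / 83.090 × 100 = 16.86%.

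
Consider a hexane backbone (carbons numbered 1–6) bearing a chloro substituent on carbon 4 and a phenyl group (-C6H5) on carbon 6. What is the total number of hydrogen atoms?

17

Atom tally by fragment:
  CH3 → C:1 H:3
  CH2 → C:1 H:2
  CH2 → C:1 H:2
  CH(Cl) → C:1 H:1 Cl:1
  CH2 → C:1 H:2
  CH2C6H5 → C:7 H:7
Element totals:
  C: 12
  H: 17
  Cl: 1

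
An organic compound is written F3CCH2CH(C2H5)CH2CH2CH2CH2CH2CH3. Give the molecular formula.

C11H21F3

Atom tally by fragment:
  F3CCH2 → C:2 H:2 F:3
  CH(C2H5) → C:3 H:6
  CH2 → C:1 H:2
  CH2 → C:1 H:2
  CH2 → C:1 H:2
  CH2 → C:1 H:2
  CH2 → C:1 H:2
  CH3 → C:1 H:3
Element totals:
  C: 11
  H: 21
  F: 3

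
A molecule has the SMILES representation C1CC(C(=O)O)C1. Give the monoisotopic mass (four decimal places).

100.0524

Atom tally by fragment:
  cyclobutane ring core → C:4 H:8
  (− 1 ring H displaced by substituents)
  + COOH → C:1 H:1 O:2
Element totals:
  C: 5
  H: 8
  O: 2
Molecular formula: C5H8O2.
  M = 5(12.0) + 8(1.007825) + 2(15.994915)
    = 60.000000 + 8.062600 + 31.989830 = 100.052430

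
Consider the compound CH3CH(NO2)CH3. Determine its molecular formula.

Atom tally by fragment:
  CH3 → C:1 H:3
  CH(NO2) → C:1 H:1 N:1 O:2
  CH3 → C:1 H:3
Element totals:
  C: 3
  H: 7
  N: 1
  O: 2

C3H7NO2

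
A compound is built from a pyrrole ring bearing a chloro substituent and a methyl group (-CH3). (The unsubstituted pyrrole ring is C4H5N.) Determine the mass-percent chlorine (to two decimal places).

30.68%

Atom tally by fragment:
  pyrrole ring core → C:4 H:5 N:1
  (− 2 ring H displaced by substituents)
  + Cl → Cl:1
  + CH3 → C:1 H:3
Element totals:
  C: 5
  H: 6
  Cl: 1
  N: 1
Molecular formula: C5H6ClN.
Molar mass = 115.560 g/mol.
Mass from Cl: 1 × 35.45 = 35.450 g/mol.
%Cl = 35.450 / 115.560 × 100 = 30.68%.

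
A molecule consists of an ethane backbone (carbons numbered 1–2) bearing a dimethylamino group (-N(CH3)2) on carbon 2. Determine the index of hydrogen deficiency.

Atom tally by fragment:
  CH3 → C:1 H:3
  CH2N(CH3)2 → C:3 H:8 N:1
Element totals:
  C: 4
  H: 11
  N: 1
Molecular formula: C4H11N.
DoU = (2C + 2 + N − H − X) / 2 = (2·4 + 2 + 1 − 11 − 0) / 2 = 0.

0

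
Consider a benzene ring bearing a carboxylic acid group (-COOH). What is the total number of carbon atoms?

7

Atom tally by fragment:
  benzene ring core → C:6 H:6
  (− 1 ring H displaced by substituents)
  + COOH → C:1 H:1 O:2
Element totals:
  C: 7
  H: 6
  O: 2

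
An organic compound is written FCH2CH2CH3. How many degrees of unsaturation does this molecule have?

Element totals:
  C: 3
  H: 7
  F: 1
Molecular formula: C3H7F.
DoU = (2C + 2 + N − H − X) / 2 = (2·3 + 2 + 0 − 7 − 1) / 2 = 0.

0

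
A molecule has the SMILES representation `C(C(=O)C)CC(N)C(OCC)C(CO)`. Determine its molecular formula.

C10H21NO3

Atom tally by fragment:
  CH3COCH2 → C:3 H:5 O:1
  CH2 → C:1 H:2
  CH(NH2) → C:1 H:3 N:1
  CH(OC2H5) → C:3 H:6 O:1
  CH2CH2OH → C:2 H:5 O:1
Element totals:
  C: 10
  H: 21
  N: 1
  O: 3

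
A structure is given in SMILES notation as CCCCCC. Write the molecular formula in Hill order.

C6H14

Atom tally by fragment:
  CH3 → C:1 H:3
  CH2 → C:1 H:2
  CH2 → C:1 H:2
  CH2 → C:1 H:2
  CH2 → C:1 H:2
  CH3 → C:1 H:3
Element totals:
  C: 6
  H: 14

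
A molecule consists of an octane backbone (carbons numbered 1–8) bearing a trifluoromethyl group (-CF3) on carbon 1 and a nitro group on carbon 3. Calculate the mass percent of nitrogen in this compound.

Atom tally by fragment:
  F3CCH2 → C:2 H:2 F:3
  CH2 → C:1 H:2
  CH(NO2) → C:1 H:1 N:1 O:2
  CH2 → C:1 H:2
  CH2 → C:1 H:2
  CH2 → C:1 H:2
  CH2 → C:1 H:2
  CH3 → C:1 H:3
Element totals:
  C: 9
  H: 16
  F: 3
  N: 1
  O: 2
Molecular formula: C9H16F3NO2.
Molar mass = 227.226 g/mol.
Mass from N: 1 × 14.007 = 14.007 g/mol.
%N = 14.007 / 227.226 × 100 = 6.16%.

6.16%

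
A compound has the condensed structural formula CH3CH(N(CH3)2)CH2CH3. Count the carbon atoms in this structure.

6

Atom tally by fragment:
  CH3 → C:1 H:3
  CH(N(CH3)2) → C:3 H:7 N:1
  CH2 → C:1 H:2
  CH3 → C:1 H:3
Element totals:
  C: 6
  H: 15
  N: 1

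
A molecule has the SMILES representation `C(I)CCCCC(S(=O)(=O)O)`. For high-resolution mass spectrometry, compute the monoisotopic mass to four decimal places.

Atom tally by fragment:
  ICH2 → C:1 H:2 I:1
  CH2 → C:1 H:2
  CH2 → C:1 H:2
  CH2 → C:1 H:2
  CH2 → C:1 H:2
  CH2SO3H → C:1 H:3 S:1 O:3
Element totals:
  C: 6
  H: 13
  I: 1
  O: 3
  S: 1
Molecular formula: C6H13IO3S.
  M = 6(12.0) + 13(1.007825) + 126.904472 + 3(15.994915) + 31.972071
    = 72.000000 + 13.101725 + 126.904472 + 47.984745 + 31.972071 = 291.963013

291.9630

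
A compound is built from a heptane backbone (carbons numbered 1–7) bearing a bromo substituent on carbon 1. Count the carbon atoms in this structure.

7

Atom tally by fragment:
  BrCH2 → C:1 H:2 Br:1
  CH2 → C:1 H:2
  CH2 → C:1 H:2
  CH2 → C:1 H:2
  CH2 → C:1 H:2
  CH2 → C:1 H:2
  CH3 → C:1 H:3
Element totals:
  C: 7
  H: 15
  Br: 1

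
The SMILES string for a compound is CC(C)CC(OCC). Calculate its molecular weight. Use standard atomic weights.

Atom tally by fragment:
  CH3 → C:1 H:3
  CH(CH3) → C:2 H:4
  CH2 → C:1 H:2
  CH2OC2H5 → C:3 H:7 O:1
Element totals:
  C: 7
  H: 16
  O: 1
Molecular formula: C7H16O.
  M = 7(12.011) + 16(1.008) + 15.999
    = 84.077 + 16.128 + 15.999 = 116.204

116.20 g/mol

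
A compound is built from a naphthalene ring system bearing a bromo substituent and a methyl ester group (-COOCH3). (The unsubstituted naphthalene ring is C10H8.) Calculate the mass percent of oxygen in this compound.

12.07%

Atom tally by fragment:
  naphthalene ring system core → C:10 H:8
  (− 2 ring H displaced by substituents)
  + Br → Br:1
  + COOCH3 → C:2 H:3 O:2
Element totals:
  C: 12
  H: 9
  Br: 1
  O: 2
Molecular formula: C12H9BrO2.
Molar mass = 265.106 g/mol.
Mass from O: 2 × 15.999 = 31.998 g/mol.
%O = 31.998 / 265.106 × 100 = 12.07%.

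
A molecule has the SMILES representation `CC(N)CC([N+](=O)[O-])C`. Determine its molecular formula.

Atom tally by fragment:
  CH3 → C:1 H:3
  CH(NH2) → C:1 H:3 N:1
  CH2 → C:1 H:2
  CH(NO2) → C:1 H:1 N:1 O:2
  CH3 → C:1 H:3
Element totals:
  C: 5
  H: 12
  N: 2
  O: 2

C5H12N2O2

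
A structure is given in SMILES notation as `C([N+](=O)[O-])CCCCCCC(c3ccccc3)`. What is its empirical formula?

C14H21NO2

Atom tally by fragment:
  O2NCH2 → C:1 H:2 N:1 O:2
  CH2 → C:1 H:2
  CH2 → C:1 H:2
  CH2 → C:1 H:2
  CH2 → C:1 H:2
  CH2 → C:1 H:2
  CH2 → C:1 H:2
  CH2C6H5 → C:7 H:7
Element totals:
  C: 14
  H: 21
  N: 1
  O: 2
Molecular formula: C14H21NO2.
gcd of subscripts (14, 21, 1, 2) = 1, so the empirical formula equals the molecular formula.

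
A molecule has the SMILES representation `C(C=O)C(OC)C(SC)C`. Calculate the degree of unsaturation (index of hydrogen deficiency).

Atom tally by fragment:
  OHCCH2 → C:2 H:3 O:1
  CH(OCH3) → C:2 H:4 O:1
  CH(SCH3) → C:2 H:4 S:1
  CH3 → C:1 H:3
Element totals:
  C: 7
  H: 14
  O: 2
  S: 1
Molecular formula: C7H14O2S.
DoU = (2C + 2 + N − H − X) / 2 = (2·7 + 2 + 0 − 14 − 0) / 2 = 1.

1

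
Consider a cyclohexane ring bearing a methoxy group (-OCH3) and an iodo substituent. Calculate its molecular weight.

240.08 g/mol

Atom tally by fragment:
  cyclohexane ring core → C:6 H:12
  (− 2 ring H displaced by substituents)
  + OCH3 → C:1 H:3 O:1
  + I → I:1
Element totals:
  C: 7
  H: 13
  I: 1
  O: 1
Molecular formula: C7H13IO.
  M = 7(12.011) + 13(1.008) + 126.904 + 15.999
    = 84.077 + 13.104 + 126.904 + 15.999 = 240.084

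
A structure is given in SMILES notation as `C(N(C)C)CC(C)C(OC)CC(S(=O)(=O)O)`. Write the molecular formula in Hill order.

Atom tally by fragment:
  (CH3)2NCH2 → C:3 H:8 N:1
  CH2 → C:1 H:2
  CH(CH3) → C:2 H:4
  CH(OCH3) → C:2 H:4 O:1
  CH2 → C:1 H:2
  CH2SO3H → C:1 H:3 S:1 O:3
Element totals:
  C: 10
  H: 23
  N: 1
  O: 4
  S: 1

C10H23NO4S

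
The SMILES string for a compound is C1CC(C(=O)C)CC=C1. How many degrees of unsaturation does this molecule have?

Atom tally by fragment:
  cyclohexene ring core → C:6 H:10
  (− 1 ring H displaced by substituents)
  + COCH3 → C:2 H:3 O:1
Element totals:
  C: 8
  H: 12
  O: 1
Molecular formula: C8H12O.
DoU = (2C + 2 + N − H − X) / 2 = (2·8 + 2 + 0 − 12 − 0) / 2 = 3.

3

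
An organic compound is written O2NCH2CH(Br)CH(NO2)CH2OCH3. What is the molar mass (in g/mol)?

257.04 g/mol

Element totals:
  C: 5
  H: 9
  Br: 1
  N: 2
  O: 5
Molecular formula: C5H9BrN2O5.
  M = 5(12.011) + 9(1.008) + 79.904 + 2(14.007) + 5(15.999)
    = 60.055 + 9.072 + 79.904 + 28.014 + 79.995 = 257.040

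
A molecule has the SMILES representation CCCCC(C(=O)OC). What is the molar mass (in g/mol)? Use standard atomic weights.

130.19 g/mol

Atom tally by fragment:
  CH3 → C:1 H:3
  CH2 → C:1 H:2
  CH2 → C:1 H:2
  CH2 → C:1 H:2
  CH2COOCH3 → C:3 H:5 O:2
Element totals:
  C: 7
  H: 14
  O: 2
Molecular formula: C7H14O2.
  M = 7(12.011) + 14(1.008) + 2(15.999)
    = 84.077 + 14.112 + 31.998 = 130.187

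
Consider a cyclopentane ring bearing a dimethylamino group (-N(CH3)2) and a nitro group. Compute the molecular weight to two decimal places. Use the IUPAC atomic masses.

Atom tally by fragment:
  cyclopentane ring core → C:5 H:10
  (− 2 ring H displaced by substituents)
  + N(CH3)2 → N:1 C:2 H:6
  + NO2 → N:1 O:2
Element totals:
  C: 7
  H: 14
  N: 2
  O: 2
Molecular formula: C7H14N2O2.
  M = 7(12.011) + 14(1.008) + 2(14.007) + 2(15.999)
    = 84.077 + 14.112 + 28.014 + 31.998 = 158.201

158.20 g/mol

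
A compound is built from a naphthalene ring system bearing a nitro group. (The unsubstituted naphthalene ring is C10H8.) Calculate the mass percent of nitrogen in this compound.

8.09%

Atom tally by fragment:
  naphthalene ring system core → C:10 H:8
  (− 1 ring H displaced by substituents)
  + NO2 → N:1 O:2
Element totals:
  C: 10
  H: 7
  N: 1
  O: 2
Molecular formula: C10H7NO2.
Molar mass = 173.171 g/mol.
Mass from N: 1 × 14.007 = 14.007 g/mol.
%N = 14.007 / 173.171 × 100 = 8.09%.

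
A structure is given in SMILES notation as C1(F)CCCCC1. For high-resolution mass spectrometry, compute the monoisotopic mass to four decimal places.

Atom tally by fragment:
  cyclohexane ring core → C:6 H:12
  (− 1 ring H displaced by substituents)
  + F → F:1
Element totals:
  C: 6
  H: 11
  F: 1
Molecular formula: C6H11F.
  M = 6(12.0) + 11(1.007825) + 18.998403
    = 72.000000 + 11.086075 + 18.998403 = 102.084478

102.0845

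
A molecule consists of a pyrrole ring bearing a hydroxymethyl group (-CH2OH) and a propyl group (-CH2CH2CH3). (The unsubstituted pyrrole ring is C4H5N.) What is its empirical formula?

C8H13NO

Atom tally by fragment:
  pyrrole ring core → C:4 H:5 N:1
  (− 2 ring H displaced by substituents)
  + CH2OH → C:1 H:3 O:1
  + CH2CH2CH3 → C:3 H:7
Element totals:
  C: 8
  H: 13
  N: 1
  O: 1
Molecular formula: C8H13NO.
gcd of subscripts (8, 13, 1, 1) = 1, so the empirical formula equals the molecular formula.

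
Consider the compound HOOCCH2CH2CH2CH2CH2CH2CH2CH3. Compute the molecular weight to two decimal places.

Element totals:
  C: 9
  H: 18
  O: 2
Molecular formula: C9H18O2.
  M = 9(12.011) + 18(1.008) + 2(15.999)
    = 108.099 + 18.144 + 31.998 = 158.241

158.24 g/mol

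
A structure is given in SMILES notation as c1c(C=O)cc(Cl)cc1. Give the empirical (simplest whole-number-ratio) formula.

Atom tally by fragment:
  benzene ring core → C:6 H:6
  (− 2 ring H displaced by substituents)
  + CHO → C:1 H:1 O:1
  + Cl → Cl:1
Element totals:
  C: 7
  H: 5
  Cl: 1
  O: 1
Molecular formula: C7H5ClO.
gcd of subscripts (7, 1, 5, 1) = 1, so the empirical formula equals the molecular formula.

C7H5ClO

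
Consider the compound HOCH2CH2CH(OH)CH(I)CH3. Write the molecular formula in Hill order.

C5H11IO2

Atom tally by fragment:
  HOCH2CH2 → C:2 H:5 O:1
  CH(OH) → C:1 H:2 O:1
  CH(I) → C:1 H:1 I:1
  CH3 → C:1 H:3
Element totals:
  C: 5
  H: 11
  I: 1
  O: 2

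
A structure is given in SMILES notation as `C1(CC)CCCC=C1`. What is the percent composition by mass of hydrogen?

12.81%

Atom tally by fragment:
  cyclohexene ring core → C:6 H:10
  (− 1 ring H displaced by substituents)
  + C2H5 → C:2 H:5
Element totals:
  C: 8
  H: 14
Molecular formula: C8H14.
Molar mass = 110.200 g/mol.
Mass from H: 14 × 1.008 = 14.112 g/mol.
%H = 14.112 / 110.200 × 100 = 12.81%.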